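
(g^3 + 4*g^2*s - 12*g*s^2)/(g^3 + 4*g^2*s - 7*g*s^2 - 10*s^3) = g*(g + 6*s)/(g^2 + 6*g*s + 5*s^2)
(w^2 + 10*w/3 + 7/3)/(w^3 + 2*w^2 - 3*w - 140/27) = 9*(w + 1)/(9*w^2 - 3*w - 20)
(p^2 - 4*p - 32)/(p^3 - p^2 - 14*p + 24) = (p - 8)/(p^2 - 5*p + 6)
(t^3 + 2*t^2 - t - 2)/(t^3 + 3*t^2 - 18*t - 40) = (t^2 - 1)/(t^2 + t - 20)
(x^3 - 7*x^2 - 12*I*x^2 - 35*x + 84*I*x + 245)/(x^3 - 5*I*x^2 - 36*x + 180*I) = (x^2 - 7*x*(1 + I) + 49*I)/(x^2 - 36)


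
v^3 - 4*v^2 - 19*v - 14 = (v - 7)*(v + 1)*(v + 2)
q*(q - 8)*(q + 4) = q^3 - 4*q^2 - 32*q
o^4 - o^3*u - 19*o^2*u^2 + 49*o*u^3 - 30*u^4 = (o - 3*u)*(o - 2*u)*(o - u)*(o + 5*u)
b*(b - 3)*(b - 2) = b^3 - 5*b^2 + 6*b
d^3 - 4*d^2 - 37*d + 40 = (d - 8)*(d - 1)*(d + 5)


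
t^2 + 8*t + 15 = (t + 3)*(t + 5)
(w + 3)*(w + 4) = w^2 + 7*w + 12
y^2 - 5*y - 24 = (y - 8)*(y + 3)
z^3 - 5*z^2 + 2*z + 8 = (z - 4)*(z - 2)*(z + 1)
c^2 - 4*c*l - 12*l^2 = (c - 6*l)*(c + 2*l)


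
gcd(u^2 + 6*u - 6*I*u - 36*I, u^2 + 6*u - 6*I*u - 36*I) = u^2 + u*(6 - 6*I) - 36*I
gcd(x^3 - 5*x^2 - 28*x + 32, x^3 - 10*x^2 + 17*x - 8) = x^2 - 9*x + 8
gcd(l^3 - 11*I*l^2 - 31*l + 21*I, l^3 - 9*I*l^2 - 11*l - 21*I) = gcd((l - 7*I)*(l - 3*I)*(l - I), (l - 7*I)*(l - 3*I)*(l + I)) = l^2 - 10*I*l - 21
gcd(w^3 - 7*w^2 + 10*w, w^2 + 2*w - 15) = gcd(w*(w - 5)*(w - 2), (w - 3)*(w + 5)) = 1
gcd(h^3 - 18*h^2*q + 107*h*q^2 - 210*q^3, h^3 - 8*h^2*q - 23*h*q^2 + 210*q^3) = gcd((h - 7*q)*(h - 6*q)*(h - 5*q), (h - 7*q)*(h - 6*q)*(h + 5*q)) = h^2 - 13*h*q + 42*q^2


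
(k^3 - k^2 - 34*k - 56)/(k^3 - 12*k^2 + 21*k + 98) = (k + 4)/(k - 7)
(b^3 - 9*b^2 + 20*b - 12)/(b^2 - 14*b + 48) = (b^2 - 3*b + 2)/(b - 8)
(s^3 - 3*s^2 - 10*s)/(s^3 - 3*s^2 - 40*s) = (-s^2 + 3*s + 10)/(-s^2 + 3*s + 40)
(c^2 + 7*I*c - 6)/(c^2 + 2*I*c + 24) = (c + I)/(c - 4*I)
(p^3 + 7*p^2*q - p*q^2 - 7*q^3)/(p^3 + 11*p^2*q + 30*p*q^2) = (p^3 + 7*p^2*q - p*q^2 - 7*q^3)/(p*(p^2 + 11*p*q + 30*q^2))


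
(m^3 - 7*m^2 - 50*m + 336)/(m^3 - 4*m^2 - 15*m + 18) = (m^2 - m - 56)/(m^2 + 2*m - 3)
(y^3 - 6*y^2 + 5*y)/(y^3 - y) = (y - 5)/(y + 1)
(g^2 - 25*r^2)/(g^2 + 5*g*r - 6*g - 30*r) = (g - 5*r)/(g - 6)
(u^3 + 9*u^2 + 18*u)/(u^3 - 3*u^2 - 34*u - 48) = u*(u + 6)/(u^2 - 6*u - 16)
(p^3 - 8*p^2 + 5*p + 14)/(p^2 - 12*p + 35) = (p^2 - p - 2)/(p - 5)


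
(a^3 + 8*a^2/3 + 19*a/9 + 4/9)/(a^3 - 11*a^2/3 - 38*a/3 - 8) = (a + 1/3)/(a - 6)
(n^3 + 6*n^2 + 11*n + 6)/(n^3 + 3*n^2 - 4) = (n^2 + 4*n + 3)/(n^2 + n - 2)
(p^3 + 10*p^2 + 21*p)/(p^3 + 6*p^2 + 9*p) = (p + 7)/(p + 3)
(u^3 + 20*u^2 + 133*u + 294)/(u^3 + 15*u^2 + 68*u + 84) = (u + 7)/(u + 2)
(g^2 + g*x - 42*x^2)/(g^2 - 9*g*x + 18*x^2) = (-g - 7*x)/(-g + 3*x)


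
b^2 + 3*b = b*(b + 3)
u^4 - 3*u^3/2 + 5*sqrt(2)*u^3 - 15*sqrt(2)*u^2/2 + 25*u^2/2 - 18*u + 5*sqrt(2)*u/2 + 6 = (u - 1)*(u - 1/2)*(u + 2*sqrt(2))*(u + 3*sqrt(2))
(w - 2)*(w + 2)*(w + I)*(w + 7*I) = w^4 + 8*I*w^3 - 11*w^2 - 32*I*w + 28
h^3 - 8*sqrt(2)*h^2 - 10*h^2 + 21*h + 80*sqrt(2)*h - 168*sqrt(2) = (h - 7)*(h - 3)*(h - 8*sqrt(2))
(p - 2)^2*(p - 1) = p^3 - 5*p^2 + 8*p - 4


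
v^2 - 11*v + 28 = (v - 7)*(v - 4)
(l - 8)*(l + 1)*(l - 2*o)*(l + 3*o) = l^4 + l^3*o - 7*l^3 - 6*l^2*o^2 - 7*l^2*o - 8*l^2 + 42*l*o^2 - 8*l*o + 48*o^2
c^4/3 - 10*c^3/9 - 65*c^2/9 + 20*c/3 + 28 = (c/3 + 1)*(c - 6)*(c - 7/3)*(c + 2)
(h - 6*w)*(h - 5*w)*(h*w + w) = h^3*w - 11*h^2*w^2 + h^2*w + 30*h*w^3 - 11*h*w^2 + 30*w^3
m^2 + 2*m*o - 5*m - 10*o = (m - 5)*(m + 2*o)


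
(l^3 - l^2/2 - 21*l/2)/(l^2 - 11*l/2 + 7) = l*(l + 3)/(l - 2)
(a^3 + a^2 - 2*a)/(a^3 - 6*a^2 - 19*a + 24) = a*(a + 2)/(a^2 - 5*a - 24)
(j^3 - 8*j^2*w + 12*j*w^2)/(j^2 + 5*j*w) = (j^2 - 8*j*w + 12*w^2)/(j + 5*w)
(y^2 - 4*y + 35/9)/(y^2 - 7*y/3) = (y - 5/3)/y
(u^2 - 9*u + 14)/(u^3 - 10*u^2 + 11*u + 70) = (u - 2)/(u^2 - 3*u - 10)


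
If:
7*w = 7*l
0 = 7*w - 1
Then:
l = 1/7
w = 1/7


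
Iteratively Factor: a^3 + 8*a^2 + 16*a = (a + 4)*(a^2 + 4*a) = a*(a + 4)*(a + 4)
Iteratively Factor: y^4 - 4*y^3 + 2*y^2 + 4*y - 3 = (y - 1)*(y^3 - 3*y^2 - y + 3) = (y - 1)^2*(y^2 - 2*y - 3) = (y - 3)*(y - 1)^2*(y + 1)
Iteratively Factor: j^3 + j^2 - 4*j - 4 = (j - 2)*(j^2 + 3*j + 2) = (j - 2)*(j + 2)*(j + 1)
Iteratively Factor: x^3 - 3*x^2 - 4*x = (x - 4)*(x^2 + x) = (x - 4)*(x + 1)*(x)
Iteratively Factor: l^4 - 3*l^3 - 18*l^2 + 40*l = (l + 4)*(l^3 - 7*l^2 + 10*l) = (l - 5)*(l + 4)*(l^2 - 2*l) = (l - 5)*(l - 2)*(l + 4)*(l)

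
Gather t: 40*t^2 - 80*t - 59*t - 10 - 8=40*t^2 - 139*t - 18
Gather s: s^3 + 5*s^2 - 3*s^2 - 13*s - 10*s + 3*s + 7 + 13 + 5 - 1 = s^3 + 2*s^2 - 20*s + 24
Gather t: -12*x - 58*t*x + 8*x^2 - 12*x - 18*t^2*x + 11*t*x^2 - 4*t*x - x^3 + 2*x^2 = -18*t^2*x + t*(11*x^2 - 62*x) - x^3 + 10*x^2 - 24*x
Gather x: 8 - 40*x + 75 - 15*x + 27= 110 - 55*x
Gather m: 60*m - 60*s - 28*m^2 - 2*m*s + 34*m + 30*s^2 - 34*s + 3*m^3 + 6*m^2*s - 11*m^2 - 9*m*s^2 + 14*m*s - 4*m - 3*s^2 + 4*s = 3*m^3 + m^2*(6*s - 39) + m*(-9*s^2 + 12*s + 90) + 27*s^2 - 90*s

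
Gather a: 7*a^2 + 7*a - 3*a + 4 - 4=7*a^2 + 4*a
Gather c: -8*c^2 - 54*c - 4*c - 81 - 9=-8*c^2 - 58*c - 90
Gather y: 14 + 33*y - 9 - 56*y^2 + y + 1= -56*y^2 + 34*y + 6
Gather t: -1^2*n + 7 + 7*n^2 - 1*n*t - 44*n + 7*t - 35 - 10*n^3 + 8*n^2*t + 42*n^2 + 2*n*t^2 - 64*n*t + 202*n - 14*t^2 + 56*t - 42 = -10*n^3 + 49*n^2 + 157*n + t^2*(2*n - 14) + t*(8*n^2 - 65*n + 63) - 70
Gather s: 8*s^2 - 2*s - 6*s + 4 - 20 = 8*s^2 - 8*s - 16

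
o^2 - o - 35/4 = (o - 7/2)*(o + 5/2)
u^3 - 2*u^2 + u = u*(u - 1)^2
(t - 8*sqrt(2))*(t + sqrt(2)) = t^2 - 7*sqrt(2)*t - 16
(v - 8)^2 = v^2 - 16*v + 64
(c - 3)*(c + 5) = c^2 + 2*c - 15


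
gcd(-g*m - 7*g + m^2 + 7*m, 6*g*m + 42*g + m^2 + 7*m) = m + 7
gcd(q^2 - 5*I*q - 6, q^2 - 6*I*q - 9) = q - 3*I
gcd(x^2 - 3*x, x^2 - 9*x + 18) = x - 3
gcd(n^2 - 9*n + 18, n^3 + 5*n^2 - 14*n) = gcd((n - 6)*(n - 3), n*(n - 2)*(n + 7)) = 1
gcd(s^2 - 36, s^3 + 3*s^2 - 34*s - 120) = s - 6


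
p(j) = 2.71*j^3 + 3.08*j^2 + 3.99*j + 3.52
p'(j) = 8.13*j^2 + 6.16*j + 3.99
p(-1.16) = -1.19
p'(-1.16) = 7.78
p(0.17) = 4.30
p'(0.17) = 5.27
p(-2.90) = -48.24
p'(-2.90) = 54.50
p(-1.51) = -4.81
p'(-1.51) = 13.23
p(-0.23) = 2.73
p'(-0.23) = 3.00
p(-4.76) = -237.96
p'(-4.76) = 158.87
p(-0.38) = 2.30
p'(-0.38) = 2.82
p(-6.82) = -740.09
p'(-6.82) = 340.12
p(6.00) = 723.70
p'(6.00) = 333.63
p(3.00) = 116.38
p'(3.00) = 95.64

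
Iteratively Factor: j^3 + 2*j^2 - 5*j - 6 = (j + 1)*(j^2 + j - 6) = (j + 1)*(j + 3)*(j - 2)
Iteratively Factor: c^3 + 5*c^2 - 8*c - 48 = (c + 4)*(c^2 + c - 12) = (c - 3)*(c + 4)*(c + 4)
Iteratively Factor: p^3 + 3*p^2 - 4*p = (p + 4)*(p^2 - p) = p*(p + 4)*(p - 1)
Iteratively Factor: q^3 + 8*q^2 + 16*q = (q + 4)*(q^2 + 4*q) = q*(q + 4)*(q + 4)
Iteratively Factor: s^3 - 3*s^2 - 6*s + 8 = (s - 4)*(s^2 + s - 2) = (s - 4)*(s - 1)*(s + 2)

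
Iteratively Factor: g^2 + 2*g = (g)*(g + 2)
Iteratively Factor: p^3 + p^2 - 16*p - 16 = (p + 1)*(p^2 - 16) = (p + 1)*(p + 4)*(p - 4)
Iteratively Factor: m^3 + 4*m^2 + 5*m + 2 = (m + 1)*(m^2 + 3*m + 2) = (m + 1)*(m + 2)*(m + 1)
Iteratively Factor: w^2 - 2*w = (w)*(w - 2)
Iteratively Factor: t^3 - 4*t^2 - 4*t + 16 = (t + 2)*(t^2 - 6*t + 8) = (t - 2)*(t + 2)*(t - 4)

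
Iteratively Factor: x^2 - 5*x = (x - 5)*(x)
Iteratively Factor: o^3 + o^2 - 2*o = (o + 2)*(o^2 - o) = (o - 1)*(o + 2)*(o)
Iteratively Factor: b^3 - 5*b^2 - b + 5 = (b - 5)*(b^2 - 1) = (b - 5)*(b - 1)*(b + 1)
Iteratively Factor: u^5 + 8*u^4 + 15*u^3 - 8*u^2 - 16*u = (u)*(u^4 + 8*u^3 + 15*u^2 - 8*u - 16) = u*(u + 4)*(u^3 + 4*u^2 - u - 4) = u*(u + 4)^2*(u^2 - 1) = u*(u - 1)*(u + 4)^2*(u + 1)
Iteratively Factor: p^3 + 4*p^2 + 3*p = (p + 3)*(p^2 + p) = (p + 1)*(p + 3)*(p)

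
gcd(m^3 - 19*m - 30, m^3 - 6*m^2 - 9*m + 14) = m + 2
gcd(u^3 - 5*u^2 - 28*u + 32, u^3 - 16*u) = u + 4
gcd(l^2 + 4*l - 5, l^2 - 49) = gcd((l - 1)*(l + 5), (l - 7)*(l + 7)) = 1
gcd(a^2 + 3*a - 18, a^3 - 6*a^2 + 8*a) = 1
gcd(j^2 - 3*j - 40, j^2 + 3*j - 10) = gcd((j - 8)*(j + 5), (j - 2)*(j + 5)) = j + 5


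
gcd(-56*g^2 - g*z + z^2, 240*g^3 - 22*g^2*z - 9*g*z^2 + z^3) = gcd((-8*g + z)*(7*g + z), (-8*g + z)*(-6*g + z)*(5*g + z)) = -8*g + z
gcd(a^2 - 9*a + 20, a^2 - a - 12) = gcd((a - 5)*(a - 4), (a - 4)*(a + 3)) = a - 4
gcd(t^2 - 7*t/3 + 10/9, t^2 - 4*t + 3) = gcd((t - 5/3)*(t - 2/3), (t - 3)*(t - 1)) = 1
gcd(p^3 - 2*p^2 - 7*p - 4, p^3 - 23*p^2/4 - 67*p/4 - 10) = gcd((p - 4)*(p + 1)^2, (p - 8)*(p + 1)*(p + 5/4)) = p + 1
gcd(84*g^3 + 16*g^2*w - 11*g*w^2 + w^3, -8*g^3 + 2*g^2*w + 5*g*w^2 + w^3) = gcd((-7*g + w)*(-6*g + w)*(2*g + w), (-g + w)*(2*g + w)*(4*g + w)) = 2*g + w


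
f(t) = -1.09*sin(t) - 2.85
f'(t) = -1.09*cos(t)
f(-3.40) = -3.13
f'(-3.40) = 1.05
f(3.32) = -2.66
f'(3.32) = 1.07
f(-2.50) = -2.20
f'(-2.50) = 0.87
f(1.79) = -3.91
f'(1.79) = 0.24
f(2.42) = -3.57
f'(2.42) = 0.82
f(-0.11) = -2.73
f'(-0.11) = -1.08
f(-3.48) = -3.21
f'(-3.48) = 1.03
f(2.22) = -3.72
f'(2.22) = 0.66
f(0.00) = -2.85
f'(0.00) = -1.09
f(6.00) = -2.55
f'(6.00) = -1.05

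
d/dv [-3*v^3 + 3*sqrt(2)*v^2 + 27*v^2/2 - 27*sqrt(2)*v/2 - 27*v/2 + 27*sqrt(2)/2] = -9*v^2 + 6*sqrt(2)*v + 27*v - 27*sqrt(2)/2 - 27/2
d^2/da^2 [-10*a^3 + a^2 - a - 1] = 2 - 60*a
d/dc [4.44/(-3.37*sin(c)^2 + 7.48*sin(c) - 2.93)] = (29.9256*sin(c) - 33.2112)*cos(c)/(3.37*sin(c)^2 - 7.48*sin(c) + 2.93)^2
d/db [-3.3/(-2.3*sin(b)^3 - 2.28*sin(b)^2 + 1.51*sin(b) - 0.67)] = (-22.77*sin(b)^2 - 15.048*sin(b) + 4.983)*cos(b)/(2.3*sin(b)^3 + 2.28*sin(b)^2 - 1.51*sin(b) + 0.67)^2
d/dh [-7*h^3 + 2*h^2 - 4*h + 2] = -21*h^2 + 4*h - 4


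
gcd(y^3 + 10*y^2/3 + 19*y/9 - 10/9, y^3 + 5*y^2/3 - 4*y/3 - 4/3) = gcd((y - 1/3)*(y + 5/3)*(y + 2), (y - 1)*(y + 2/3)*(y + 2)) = y + 2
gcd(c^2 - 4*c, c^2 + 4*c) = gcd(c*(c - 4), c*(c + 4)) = c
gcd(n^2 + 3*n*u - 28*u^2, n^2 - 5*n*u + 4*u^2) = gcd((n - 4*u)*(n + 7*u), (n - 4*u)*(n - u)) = -n + 4*u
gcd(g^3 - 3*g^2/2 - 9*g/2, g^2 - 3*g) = g^2 - 3*g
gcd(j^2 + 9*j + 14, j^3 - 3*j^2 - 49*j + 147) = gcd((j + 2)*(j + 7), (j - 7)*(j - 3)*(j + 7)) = j + 7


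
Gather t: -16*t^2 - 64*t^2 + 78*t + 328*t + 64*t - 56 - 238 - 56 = -80*t^2 + 470*t - 350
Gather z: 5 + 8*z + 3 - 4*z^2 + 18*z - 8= -4*z^2 + 26*z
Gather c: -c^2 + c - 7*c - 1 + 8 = -c^2 - 6*c + 7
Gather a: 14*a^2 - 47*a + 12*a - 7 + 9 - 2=14*a^2 - 35*a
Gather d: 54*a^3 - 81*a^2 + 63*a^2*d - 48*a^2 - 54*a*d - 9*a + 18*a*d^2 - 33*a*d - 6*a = 54*a^3 - 129*a^2 + 18*a*d^2 - 15*a + d*(63*a^2 - 87*a)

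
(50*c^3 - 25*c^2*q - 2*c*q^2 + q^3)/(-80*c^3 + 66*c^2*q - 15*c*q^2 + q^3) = (5*c + q)/(-8*c + q)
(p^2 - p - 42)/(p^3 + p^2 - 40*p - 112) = (p + 6)/(p^2 + 8*p + 16)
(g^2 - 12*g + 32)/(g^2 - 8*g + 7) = (g^2 - 12*g + 32)/(g^2 - 8*g + 7)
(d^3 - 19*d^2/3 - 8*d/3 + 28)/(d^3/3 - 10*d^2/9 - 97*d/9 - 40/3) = 3*(-3*d^3 + 19*d^2 + 8*d - 84)/(-3*d^3 + 10*d^2 + 97*d + 120)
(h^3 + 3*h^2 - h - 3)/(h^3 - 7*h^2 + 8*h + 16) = (h^2 + 2*h - 3)/(h^2 - 8*h + 16)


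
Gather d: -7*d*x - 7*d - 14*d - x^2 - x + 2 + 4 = d*(-7*x - 21) - x^2 - x + 6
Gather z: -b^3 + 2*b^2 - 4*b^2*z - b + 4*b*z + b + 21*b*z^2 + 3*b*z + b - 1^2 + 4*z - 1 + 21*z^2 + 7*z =-b^3 + 2*b^2 + b + z^2*(21*b + 21) + z*(-4*b^2 + 7*b + 11) - 2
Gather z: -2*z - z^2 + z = -z^2 - z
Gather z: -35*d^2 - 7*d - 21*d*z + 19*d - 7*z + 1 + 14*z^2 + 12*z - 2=-35*d^2 + 12*d + 14*z^2 + z*(5 - 21*d) - 1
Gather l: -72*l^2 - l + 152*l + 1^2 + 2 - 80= -72*l^2 + 151*l - 77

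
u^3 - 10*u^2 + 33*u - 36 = (u - 4)*(u - 3)^2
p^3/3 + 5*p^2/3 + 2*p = p*(p/3 + 1)*(p + 2)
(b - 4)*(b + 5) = b^2 + b - 20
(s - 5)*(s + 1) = s^2 - 4*s - 5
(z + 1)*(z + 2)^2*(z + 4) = z^4 + 9*z^3 + 28*z^2 + 36*z + 16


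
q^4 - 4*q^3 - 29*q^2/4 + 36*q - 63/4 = (q - 7/2)*(q - 3)*(q - 1/2)*(q + 3)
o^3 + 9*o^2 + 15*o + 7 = (o + 1)^2*(o + 7)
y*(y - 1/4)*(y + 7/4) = y^3 + 3*y^2/2 - 7*y/16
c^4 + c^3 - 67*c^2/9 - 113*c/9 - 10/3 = (c - 3)*(c + 1/3)*(c + 5/3)*(c + 2)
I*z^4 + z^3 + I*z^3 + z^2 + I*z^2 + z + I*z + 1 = (z + 1)*(z - I)*(z + I)*(I*z + 1)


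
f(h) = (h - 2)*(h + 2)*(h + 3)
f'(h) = (h - 2)*(h + 2) + (h - 2)*(h + 3) + (h + 2)*(h + 3)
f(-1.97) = -0.12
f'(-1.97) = -4.18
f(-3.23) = -1.48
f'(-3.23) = 7.92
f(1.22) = -10.60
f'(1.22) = 7.79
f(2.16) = 3.43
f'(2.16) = 22.96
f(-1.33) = -3.73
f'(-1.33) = -6.67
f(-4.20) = -16.37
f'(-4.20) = 23.72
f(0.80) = -12.77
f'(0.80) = 2.72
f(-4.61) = -27.78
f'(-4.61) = 32.10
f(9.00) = 924.00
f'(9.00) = 293.00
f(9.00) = 924.00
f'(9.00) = 293.00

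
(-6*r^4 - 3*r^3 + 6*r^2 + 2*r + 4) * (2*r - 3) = -12*r^5 + 12*r^4 + 21*r^3 - 14*r^2 + 2*r - 12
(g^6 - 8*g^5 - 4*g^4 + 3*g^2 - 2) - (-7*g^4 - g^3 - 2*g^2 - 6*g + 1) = g^6 - 8*g^5 + 3*g^4 + g^3 + 5*g^2 + 6*g - 3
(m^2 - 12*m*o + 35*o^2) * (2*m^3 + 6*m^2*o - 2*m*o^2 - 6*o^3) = 2*m^5 - 18*m^4*o - 4*m^3*o^2 + 228*m^2*o^3 + 2*m*o^4 - 210*o^5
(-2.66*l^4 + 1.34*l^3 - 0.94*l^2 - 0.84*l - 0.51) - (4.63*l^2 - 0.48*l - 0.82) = -2.66*l^4 + 1.34*l^3 - 5.57*l^2 - 0.36*l + 0.31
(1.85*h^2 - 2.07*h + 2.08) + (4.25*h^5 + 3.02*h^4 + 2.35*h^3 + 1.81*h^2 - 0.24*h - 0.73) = 4.25*h^5 + 3.02*h^4 + 2.35*h^3 + 3.66*h^2 - 2.31*h + 1.35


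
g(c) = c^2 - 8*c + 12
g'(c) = 2*c - 8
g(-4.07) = 61.12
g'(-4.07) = -16.14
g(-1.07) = 21.70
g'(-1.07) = -10.14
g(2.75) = -2.44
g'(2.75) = -2.50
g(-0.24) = 13.98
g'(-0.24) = -8.48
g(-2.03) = 32.36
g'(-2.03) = -12.06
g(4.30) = -3.91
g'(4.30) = 0.60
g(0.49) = 8.32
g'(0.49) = -7.02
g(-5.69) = 89.90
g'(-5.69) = -19.38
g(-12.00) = 252.00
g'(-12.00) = -32.00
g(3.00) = -3.00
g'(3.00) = -2.00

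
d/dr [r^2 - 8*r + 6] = 2*r - 8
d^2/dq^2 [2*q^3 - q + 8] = 12*q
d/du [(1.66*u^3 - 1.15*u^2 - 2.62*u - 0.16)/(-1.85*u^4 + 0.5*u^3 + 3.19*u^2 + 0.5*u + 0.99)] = (3.071*u^6 - 4.255*u^5 - 8.6706*u^4 + 3.096*u^3 + 12.953*u^2 - 1.2562*u - 2.5138)/(3.4225*u^8 - 1.85*u^7 - 11.553*u^6 + 1.34*u^5 + 7.0131*u^4 + 4.18*u^3 + 6.5662*u^2 + 0.99*u + 0.9801)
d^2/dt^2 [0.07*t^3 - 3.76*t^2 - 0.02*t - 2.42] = 0.42*t - 7.52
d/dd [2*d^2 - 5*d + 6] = 4*d - 5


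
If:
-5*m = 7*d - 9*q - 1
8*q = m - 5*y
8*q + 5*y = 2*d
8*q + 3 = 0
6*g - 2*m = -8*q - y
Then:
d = -19/136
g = 43/136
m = -19/68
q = -3/8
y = 37/68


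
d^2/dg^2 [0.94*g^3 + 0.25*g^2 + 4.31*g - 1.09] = 5.64*g + 0.5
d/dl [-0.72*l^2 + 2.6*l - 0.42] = 2.6 - 1.44*l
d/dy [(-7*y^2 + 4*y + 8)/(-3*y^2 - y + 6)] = (19*y^2 - 36*y + 32)/(9*y^4 + 6*y^3 - 35*y^2 - 12*y + 36)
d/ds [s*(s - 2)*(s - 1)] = 3*s^2 - 6*s + 2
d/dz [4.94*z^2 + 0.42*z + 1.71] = 9.88*z + 0.42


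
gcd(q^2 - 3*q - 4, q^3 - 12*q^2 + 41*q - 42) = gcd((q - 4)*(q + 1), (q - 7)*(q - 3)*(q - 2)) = 1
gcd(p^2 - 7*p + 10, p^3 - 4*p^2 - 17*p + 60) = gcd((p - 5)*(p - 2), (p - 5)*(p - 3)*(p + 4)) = p - 5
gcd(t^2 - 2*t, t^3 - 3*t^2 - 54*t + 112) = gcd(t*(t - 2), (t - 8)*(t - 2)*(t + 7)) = t - 2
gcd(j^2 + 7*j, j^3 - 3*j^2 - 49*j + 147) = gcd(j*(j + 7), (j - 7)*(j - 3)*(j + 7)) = j + 7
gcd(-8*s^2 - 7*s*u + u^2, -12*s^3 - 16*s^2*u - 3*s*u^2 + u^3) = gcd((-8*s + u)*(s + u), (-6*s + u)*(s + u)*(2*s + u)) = s + u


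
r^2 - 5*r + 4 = (r - 4)*(r - 1)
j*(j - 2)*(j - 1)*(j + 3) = j^4 - 7*j^2 + 6*j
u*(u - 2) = u^2 - 2*u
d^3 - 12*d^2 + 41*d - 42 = (d - 7)*(d - 3)*(d - 2)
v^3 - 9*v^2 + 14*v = v*(v - 7)*(v - 2)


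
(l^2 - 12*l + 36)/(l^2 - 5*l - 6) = (l - 6)/(l + 1)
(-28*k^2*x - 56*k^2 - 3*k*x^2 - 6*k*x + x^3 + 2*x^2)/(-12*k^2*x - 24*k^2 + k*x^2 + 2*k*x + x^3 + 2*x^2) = (-7*k + x)/(-3*k + x)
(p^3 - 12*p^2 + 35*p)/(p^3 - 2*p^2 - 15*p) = (p - 7)/(p + 3)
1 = 1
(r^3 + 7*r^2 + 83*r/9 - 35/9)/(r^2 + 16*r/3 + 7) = (3*r^2 + 14*r - 5)/(3*(r + 3))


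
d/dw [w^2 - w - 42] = 2*w - 1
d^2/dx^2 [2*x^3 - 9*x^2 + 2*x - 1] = 12*x - 18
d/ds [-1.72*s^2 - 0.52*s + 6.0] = -3.44*s - 0.52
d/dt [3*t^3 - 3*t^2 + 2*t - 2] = 9*t^2 - 6*t + 2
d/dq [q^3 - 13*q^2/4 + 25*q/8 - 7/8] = 3*q^2 - 13*q/2 + 25/8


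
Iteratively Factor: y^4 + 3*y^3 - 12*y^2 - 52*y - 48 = (y - 4)*(y^3 + 7*y^2 + 16*y + 12) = (y - 4)*(y + 3)*(y^2 + 4*y + 4) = (y - 4)*(y + 2)*(y + 3)*(y + 2)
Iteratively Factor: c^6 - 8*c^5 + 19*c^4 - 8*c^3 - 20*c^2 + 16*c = (c - 1)*(c^5 - 7*c^4 + 12*c^3 + 4*c^2 - 16*c) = c*(c - 1)*(c^4 - 7*c^3 + 12*c^2 + 4*c - 16) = c*(c - 1)*(c + 1)*(c^3 - 8*c^2 + 20*c - 16) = c*(c - 2)*(c - 1)*(c + 1)*(c^2 - 6*c + 8) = c*(c - 4)*(c - 2)*(c - 1)*(c + 1)*(c - 2)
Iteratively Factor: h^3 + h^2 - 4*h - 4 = (h + 1)*(h^2 - 4) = (h + 1)*(h + 2)*(h - 2)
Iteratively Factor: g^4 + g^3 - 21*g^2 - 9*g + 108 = (g - 3)*(g^3 + 4*g^2 - 9*g - 36) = (g - 3)^2*(g^2 + 7*g + 12) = (g - 3)^2*(g + 4)*(g + 3)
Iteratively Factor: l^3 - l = (l - 1)*(l^2 + l) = (l - 1)*(l + 1)*(l)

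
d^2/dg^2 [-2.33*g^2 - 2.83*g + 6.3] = -4.66000000000000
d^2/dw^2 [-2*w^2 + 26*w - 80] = -4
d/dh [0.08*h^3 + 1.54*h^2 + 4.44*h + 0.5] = 0.24*h^2 + 3.08*h + 4.44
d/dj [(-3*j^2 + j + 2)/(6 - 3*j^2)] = (j^2 - 8*j + 2)/(3*(j^4 - 4*j^2 + 4))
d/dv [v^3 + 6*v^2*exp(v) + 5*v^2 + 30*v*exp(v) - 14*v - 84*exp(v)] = 6*v^2*exp(v) + 3*v^2 + 42*v*exp(v) + 10*v - 54*exp(v) - 14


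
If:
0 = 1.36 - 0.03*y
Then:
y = 45.33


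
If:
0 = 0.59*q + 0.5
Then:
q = -0.85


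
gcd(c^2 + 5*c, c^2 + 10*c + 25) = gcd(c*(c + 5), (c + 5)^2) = c + 5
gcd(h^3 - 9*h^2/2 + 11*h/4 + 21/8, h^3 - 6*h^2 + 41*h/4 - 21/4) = h^2 - 5*h + 21/4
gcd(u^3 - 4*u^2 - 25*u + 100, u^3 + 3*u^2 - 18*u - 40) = u^2 + u - 20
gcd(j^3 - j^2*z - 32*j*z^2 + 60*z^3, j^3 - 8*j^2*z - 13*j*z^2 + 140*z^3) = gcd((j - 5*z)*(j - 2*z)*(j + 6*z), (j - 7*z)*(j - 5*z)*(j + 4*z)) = -j + 5*z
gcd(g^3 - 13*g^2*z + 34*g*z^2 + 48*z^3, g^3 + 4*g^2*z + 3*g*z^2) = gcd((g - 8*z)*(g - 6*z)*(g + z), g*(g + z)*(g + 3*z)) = g + z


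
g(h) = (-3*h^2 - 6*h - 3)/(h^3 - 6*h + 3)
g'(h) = (6 - 3*h^2)*(-3*h^2 - 6*h - 3)/(h^3 - 6*h + 3)^2 + (-6*h - 6)/(h^3 - 6*h + 3)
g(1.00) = 6.00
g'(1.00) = -3.00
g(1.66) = 8.90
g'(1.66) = 15.14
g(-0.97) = -0.00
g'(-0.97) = -0.02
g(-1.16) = -0.01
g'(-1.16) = 0.11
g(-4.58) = 0.59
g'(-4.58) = 0.18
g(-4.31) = 0.64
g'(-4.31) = 0.24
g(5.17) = -1.04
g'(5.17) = 0.36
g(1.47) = 6.92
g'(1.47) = 6.87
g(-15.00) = 0.18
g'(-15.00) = 0.01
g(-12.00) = 0.22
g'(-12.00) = 0.02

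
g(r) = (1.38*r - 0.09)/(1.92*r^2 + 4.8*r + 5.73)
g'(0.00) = 0.25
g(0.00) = -0.02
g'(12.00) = -0.00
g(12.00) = 0.05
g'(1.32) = 0.02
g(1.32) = 0.11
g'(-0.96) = 0.67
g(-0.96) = -0.49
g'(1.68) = 0.00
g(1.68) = 0.12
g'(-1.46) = 0.28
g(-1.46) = -0.75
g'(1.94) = -0.00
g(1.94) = 0.12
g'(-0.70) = 0.62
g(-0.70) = -0.32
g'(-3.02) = -0.22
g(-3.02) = -0.49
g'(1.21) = 0.02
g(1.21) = 0.11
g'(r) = (-3.84*r - 4.8)*(1.38*r - 0.09)/(1.92*r^2 + 4.8*r + 5.73)^2 + 1.38/(1.92*r^2 + 4.8*r + 5.73) = (-2.6496*r^2 + 0.3456*r + 8.3394)/(3.6864*r^4 + 18.432*r^3 + 45.0432*r^2 + 55.008*r + 32.8329)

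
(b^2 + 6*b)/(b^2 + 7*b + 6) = b/(b + 1)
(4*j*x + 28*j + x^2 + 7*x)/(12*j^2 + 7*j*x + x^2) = (x + 7)/(3*j + x)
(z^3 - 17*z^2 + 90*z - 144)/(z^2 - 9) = (z^2 - 14*z + 48)/(z + 3)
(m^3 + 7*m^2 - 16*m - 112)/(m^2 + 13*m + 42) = (m^2 - 16)/(m + 6)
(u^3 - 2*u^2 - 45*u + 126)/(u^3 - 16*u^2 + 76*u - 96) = (u^2 + 4*u - 21)/(u^2 - 10*u + 16)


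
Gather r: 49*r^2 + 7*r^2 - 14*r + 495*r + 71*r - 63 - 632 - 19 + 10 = 56*r^2 + 552*r - 704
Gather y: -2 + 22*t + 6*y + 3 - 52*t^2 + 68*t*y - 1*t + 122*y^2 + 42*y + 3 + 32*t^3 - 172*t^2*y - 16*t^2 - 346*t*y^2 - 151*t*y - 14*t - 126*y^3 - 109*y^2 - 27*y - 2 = 32*t^3 - 68*t^2 + 7*t - 126*y^3 + y^2*(13 - 346*t) + y*(-172*t^2 - 83*t + 21) + 2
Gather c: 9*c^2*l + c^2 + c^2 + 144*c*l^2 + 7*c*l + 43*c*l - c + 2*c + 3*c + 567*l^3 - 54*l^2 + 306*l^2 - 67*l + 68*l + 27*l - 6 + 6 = c^2*(9*l + 2) + c*(144*l^2 + 50*l + 4) + 567*l^3 + 252*l^2 + 28*l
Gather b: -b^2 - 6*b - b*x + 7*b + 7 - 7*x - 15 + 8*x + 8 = -b^2 + b*(1 - x) + x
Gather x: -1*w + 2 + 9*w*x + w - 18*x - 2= x*(9*w - 18)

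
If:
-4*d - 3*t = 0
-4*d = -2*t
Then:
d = 0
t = 0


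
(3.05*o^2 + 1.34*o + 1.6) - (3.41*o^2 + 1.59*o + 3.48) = -0.36*o^2 - 0.25*o - 1.88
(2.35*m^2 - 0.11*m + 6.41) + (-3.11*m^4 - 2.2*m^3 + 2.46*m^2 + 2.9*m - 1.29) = -3.11*m^4 - 2.2*m^3 + 4.81*m^2 + 2.79*m + 5.12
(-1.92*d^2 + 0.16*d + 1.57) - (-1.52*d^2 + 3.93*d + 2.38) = -0.4*d^2 - 3.77*d - 0.81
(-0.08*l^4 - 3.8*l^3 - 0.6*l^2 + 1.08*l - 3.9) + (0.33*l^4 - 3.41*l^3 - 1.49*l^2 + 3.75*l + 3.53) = 0.25*l^4 - 7.21*l^3 - 2.09*l^2 + 4.83*l - 0.37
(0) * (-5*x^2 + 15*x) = 0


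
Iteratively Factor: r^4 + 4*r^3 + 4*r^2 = (r + 2)*(r^3 + 2*r^2) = r*(r + 2)*(r^2 + 2*r) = r*(r + 2)^2*(r)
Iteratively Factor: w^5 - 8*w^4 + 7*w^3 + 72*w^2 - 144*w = (w - 4)*(w^4 - 4*w^3 - 9*w^2 + 36*w) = w*(w - 4)*(w^3 - 4*w^2 - 9*w + 36) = w*(w - 4)*(w - 3)*(w^2 - w - 12) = w*(w - 4)*(w - 3)*(w + 3)*(w - 4)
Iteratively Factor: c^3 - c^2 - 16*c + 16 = (c - 1)*(c^2 - 16) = (c - 1)*(c + 4)*(c - 4)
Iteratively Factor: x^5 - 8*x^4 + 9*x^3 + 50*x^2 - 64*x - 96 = (x + 2)*(x^4 - 10*x^3 + 29*x^2 - 8*x - 48) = (x - 3)*(x + 2)*(x^3 - 7*x^2 + 8*x + 16) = (x - 4)*(x - 3)*(x + 2)*(x^2 - 3*x - 4) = (x - 4)*(x - 3)*(x + 1)*(x + 2)*(x - 4)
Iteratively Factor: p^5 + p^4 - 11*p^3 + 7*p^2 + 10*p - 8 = (p + 4)*(p^4 - 3*p^3 + p^2 + 3*p - 2) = (p - 2)*(p + 4)*(p^3 - p^2 - p + 1) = (p - 2)*(p - 1)*(p + 4)*(p^2 - 1) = (p - 2)*(p - 1)*(p + 1)*(p + 4)*(p - 1)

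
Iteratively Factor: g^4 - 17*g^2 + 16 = (g - 1)*(g^3 + g^2 - 16*g - 16) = (g - 1)*(g + 1)*(g^2 - 16) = (g - 1)*(g + 1)*(g + 4)*(g - 4)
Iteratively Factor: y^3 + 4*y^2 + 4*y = (y)*(y^2 + 4*y + 4) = y*(y + 2)*(y + 2)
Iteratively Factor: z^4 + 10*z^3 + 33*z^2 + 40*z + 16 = (z + 1)*(z^3 + 9*z^2 + 24*z + 16) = (z + 1)*(z + 4)*(z^2 + 5*z + 4) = (z + 1)^2*(z + 4)*(z + 4)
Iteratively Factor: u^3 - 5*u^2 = (u - 5)*(u^2) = u*(u - 5)*(u)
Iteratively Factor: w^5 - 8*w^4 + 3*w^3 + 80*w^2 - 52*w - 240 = (w + 2)*(w^4 - 10*w^3 + 23*w^2 + 34*w - 120) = (w - 5)*(w + 2)*(w^3 - 5*w^2 - 2*w + 24) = (w - 5)*(w - 3)*(w + 2)*(w^2 - 2*w - 8) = (w - 5)*(w - 4)*(w - 3)*(w + 2)*(w + 2)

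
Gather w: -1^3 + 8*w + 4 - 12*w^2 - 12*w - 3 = -12*w^2 - 4*w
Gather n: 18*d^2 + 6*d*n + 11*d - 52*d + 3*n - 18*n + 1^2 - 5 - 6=18*d^2 - 41*d + n*(6*d - 15) - 10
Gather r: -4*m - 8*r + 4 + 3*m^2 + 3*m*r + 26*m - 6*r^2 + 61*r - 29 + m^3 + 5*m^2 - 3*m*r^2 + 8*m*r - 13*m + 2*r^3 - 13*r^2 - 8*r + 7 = m^3 + 8*m^2 + 9*m + 2*r^3 + r^2*(-3*m - 19) + r*(11*m + 45) - 18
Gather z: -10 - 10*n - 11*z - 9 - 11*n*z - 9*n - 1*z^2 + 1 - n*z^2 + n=-18*n + z^2*(-n - 1) + z*(-11*n - 11) - 18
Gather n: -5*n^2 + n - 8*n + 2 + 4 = -5*n^2 - 7*n + 6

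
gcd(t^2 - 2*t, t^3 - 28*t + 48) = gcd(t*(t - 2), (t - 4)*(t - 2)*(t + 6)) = t - 2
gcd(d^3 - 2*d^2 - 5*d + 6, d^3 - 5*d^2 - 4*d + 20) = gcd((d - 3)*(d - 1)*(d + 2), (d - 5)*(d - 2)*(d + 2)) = d + 2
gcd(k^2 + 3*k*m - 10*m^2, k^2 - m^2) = 1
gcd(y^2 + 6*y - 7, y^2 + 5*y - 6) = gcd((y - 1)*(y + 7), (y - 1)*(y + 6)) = y - 1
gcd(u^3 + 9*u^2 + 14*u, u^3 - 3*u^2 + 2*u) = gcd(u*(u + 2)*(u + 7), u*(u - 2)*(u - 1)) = u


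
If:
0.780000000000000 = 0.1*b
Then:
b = 7.80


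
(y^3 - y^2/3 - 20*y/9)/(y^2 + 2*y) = (y^2 - y/3 - 20/9)/(y + 2)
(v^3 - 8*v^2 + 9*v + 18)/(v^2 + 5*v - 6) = (v^3 - 8*v^2 + 9*v + 18)/(v^2 + 5*v - 6)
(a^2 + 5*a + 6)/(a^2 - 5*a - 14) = (a + 3)/(a - 7)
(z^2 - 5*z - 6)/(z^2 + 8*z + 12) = (z^2 - 5*z - 6)/(z^2 + 8*z + 12)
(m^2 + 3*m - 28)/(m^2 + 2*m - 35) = (m - 4)/(m - 5)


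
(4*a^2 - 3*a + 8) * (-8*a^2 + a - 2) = -32*a^4 + 28*a^3 - 75*a^2 + 14*a - 16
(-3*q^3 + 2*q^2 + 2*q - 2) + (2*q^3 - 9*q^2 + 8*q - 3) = -q^3 - 7*q^2 + 10*q - 5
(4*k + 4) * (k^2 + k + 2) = 4*k^3 + 8*k^2 + 12*k + 8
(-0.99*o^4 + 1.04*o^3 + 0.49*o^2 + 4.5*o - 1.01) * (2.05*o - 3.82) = -2.0295*o^5 + 5.9138*o^4 - 2.9683*o^3 + 7.3532*o^2 - 19.2605*o + 3.8582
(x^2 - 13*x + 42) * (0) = 0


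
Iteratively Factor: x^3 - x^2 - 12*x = (x - 4)*(x^2 + 3*x) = x*(x - 4)*(x + 3)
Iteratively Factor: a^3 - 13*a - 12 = (a + 3)*(a^2 - 3*a - 4) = (a + 1)*(a + 3)*(a - 4)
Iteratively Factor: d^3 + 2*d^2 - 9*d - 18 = (d - 3)*(d^2 + 5*d + 6) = (d - 3)*(d + 3)*(d + 2)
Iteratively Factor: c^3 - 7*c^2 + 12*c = (c)*(c^2 - 7*c + 12) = c*(c - 4)*(c - 3)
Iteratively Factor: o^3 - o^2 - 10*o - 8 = (o + 2)*(o^2 - 3*o - 4) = (o - 4)*(o + 2)*(o + 1)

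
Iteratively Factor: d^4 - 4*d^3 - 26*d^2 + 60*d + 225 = (d + 3)*(d^3 - 7*d^2 - 5*d + 75) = (d + 3)^2*(d^2 - 10*d + 25) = (d - 5)*(d + 3)^2*(d - 5)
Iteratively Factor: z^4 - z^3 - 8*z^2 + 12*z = (z + 3)*(z^3 - 4*z^2 + 4*z) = z*(z + 3)*(z^2 - 4*z + 4) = z*(z - 2)*(z + 3)*(z - 2)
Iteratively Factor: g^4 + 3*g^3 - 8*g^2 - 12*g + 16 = (g - 2)*(g^3 + 5*g^2 + 2*g - 8) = (g - 2)*(g + 2)*(g^2 + 3*g - 4) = (g - 2)*(g - 1)*(g + 2)*(g + 4)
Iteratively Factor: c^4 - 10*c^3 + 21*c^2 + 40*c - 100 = (c - 2)*(c^3 - 8*c^2 + 5*c + 50) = (c - 5)*(c - 2)*(c^2 - 3*c - 10) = (c - 5)^2*(c - 2)*(c + 2)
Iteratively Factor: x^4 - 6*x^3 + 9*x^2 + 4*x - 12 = (x - 2)*(x^3 - 4*x^2 + x + 6) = (x - 2)*(x + 1)*(x^2 - 5*x + 6) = (x - 3)*(x - 2)*(x + 1)*(x - 2)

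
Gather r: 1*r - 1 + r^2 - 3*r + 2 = r^2 - 2*r + 1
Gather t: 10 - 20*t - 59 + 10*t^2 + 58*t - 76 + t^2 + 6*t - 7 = 11*t^2 + 44*t - 132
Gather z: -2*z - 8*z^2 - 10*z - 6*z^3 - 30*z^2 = -6*z^3 - 38*z^2 - 12*z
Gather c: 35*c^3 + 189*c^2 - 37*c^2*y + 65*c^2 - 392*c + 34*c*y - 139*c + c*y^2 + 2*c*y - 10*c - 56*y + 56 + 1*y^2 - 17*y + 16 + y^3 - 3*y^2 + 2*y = 35*c^3 + c^2*(254 - 37*y) + c*(y^2 + 36*y - 541) + y^3 - 2*y^2 - 71*y + 72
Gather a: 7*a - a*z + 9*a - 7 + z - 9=a*(16 - z) + z - 16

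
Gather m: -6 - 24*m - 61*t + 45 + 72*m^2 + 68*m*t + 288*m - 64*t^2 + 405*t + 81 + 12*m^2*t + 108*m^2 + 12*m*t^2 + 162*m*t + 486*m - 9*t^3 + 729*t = m^2*(12*t + 180) + m*(12*t^2 + 230*t + 750) - 9*t^3 - 64*t^2 + 1073*t + 120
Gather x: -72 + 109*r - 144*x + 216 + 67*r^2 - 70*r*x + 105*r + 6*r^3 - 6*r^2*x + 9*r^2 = 6*r^3 + 76*r^2 + 214*r + x*(-6*r^2 - 70*r - 144) + 144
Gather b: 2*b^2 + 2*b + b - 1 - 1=2*b^2 + 3*b - 2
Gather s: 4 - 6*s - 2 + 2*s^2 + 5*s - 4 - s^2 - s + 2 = s^2 - 2*s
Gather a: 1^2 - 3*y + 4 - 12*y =5 - 15*y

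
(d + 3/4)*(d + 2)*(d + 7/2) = d^3 + 25*d^2/4 + 89*d/8 + 21/4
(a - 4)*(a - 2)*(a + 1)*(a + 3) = a^4 - 2*a^3 - 13*a^2 + 14*a + 24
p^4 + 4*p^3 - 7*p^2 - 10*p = p*(p - 2)*(p + 1)*(p + 5)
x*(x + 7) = x^2 + 7*x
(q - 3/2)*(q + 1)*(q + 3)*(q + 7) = q^4 + 19*q^3/2 + 29*q^2/2 - 51*q/2 - 63/2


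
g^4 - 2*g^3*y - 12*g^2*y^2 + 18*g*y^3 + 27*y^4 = (g - 3*y)^2*(g + y)*(g + 3*y)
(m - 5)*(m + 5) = m^2 - 25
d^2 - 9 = (d - 3)*(d + 3)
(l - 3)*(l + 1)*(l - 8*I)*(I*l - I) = I*l^4 + 8*l^3 - 3*I*l^3 - 24*l^2 - I*l^2 - 8*l + 3*I*l + 24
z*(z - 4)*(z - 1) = z^3 - 5*z^2 + 4*z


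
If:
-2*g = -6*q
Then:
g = 3*q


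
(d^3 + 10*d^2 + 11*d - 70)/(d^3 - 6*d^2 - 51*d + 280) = (d^2 + 3*d - 10)/(d^2 - 13*d + 40)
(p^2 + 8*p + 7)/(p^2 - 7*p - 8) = (p + 7)/(p - 8)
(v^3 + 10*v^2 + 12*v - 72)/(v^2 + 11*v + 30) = (v^2 + 4*v - 12)/(v + 5)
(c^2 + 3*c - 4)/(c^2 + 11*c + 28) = (c - 1)/(c + 7)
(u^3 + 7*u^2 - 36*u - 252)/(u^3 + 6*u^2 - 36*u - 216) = (u + 7)/(u + 6)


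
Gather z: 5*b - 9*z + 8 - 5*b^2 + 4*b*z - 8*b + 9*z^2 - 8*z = -5*b^2 - 3*b + 9*z^2 + z*(4*b - 17) + 8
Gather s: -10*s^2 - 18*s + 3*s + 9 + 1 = -10*s^2 - 15*s + 10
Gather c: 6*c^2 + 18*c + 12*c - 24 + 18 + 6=6*c^2 + 30*c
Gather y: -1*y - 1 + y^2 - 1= y^2 - y - 2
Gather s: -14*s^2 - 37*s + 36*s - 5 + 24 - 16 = -14*s^2 - s + 3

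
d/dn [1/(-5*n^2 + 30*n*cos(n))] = 2*(3*n*sin(n) + n - 3*cos(n))/(5*n^2*(n - 6*cos(n))^2)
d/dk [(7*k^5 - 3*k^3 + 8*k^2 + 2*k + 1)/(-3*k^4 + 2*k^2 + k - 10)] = (-21*k^8 + 33*k^6 + 76*k^5 - 338*k^4 + 6*k^3 + 94*k^2 - 164*k - 21)/(9*k^8 - 12*k^6 - 6*k^5 + 64*k^4 + 4*k^3 - 39*k^2 - 20*k + 100)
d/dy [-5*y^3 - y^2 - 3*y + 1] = -15*y^2 - 2*y - 3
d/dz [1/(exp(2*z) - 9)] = -2*exp(2*z)/(exp(2*z) - 9)^2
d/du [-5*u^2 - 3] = -10*u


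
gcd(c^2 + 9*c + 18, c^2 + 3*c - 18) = c + 6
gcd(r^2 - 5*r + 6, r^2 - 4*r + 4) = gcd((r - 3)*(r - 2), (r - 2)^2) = r - 2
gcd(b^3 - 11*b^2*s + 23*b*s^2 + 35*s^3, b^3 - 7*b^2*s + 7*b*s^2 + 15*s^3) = -b^2 + 4*b*s + 5*s^2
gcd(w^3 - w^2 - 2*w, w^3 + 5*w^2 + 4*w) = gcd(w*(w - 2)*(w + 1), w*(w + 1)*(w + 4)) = w^2 + w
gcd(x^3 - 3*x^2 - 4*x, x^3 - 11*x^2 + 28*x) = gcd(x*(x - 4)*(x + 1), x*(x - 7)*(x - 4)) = x^2 - 4*x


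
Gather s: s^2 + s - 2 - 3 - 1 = s^2 + s - 6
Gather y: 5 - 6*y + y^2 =y^2 - 6*y + 5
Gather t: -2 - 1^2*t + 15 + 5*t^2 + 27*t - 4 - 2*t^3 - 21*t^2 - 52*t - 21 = -2*t^3 - 16*t^2 - 26*t - 12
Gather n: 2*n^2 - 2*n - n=2*n^2 - 3*n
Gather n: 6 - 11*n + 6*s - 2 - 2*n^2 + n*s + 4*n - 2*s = -2*n^2 + n*(s - 7) + 4*s + 4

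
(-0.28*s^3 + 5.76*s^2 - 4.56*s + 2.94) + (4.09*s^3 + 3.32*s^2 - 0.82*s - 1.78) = 3.81*s^3 + 9.08*s^2 - 5.38*s + 1.16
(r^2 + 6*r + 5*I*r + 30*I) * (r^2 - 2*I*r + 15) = r^4 + 6*r^3 + 3*I*r^3 + 25*r^2 + 18*I*r^2 + 150*r + 75*I*r + 450*I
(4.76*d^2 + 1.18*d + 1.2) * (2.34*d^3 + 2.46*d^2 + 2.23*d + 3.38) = 11.1384*d^5 + 14.4708*d^4 + 16.3256*d^3 + 21.6722*d^2 + 6.6644*d + 4.056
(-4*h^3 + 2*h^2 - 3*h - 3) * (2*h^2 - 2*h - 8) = -8*h^5 + 12*h^4 + 22*h^3 - 16*h^2 + 30*h + 24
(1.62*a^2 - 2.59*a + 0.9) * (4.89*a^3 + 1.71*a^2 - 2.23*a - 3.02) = 7.9218*a^5 - 9.8949*a^4 - 3.6405*a^3 + 2.4223*a^2 + 5.8148*a - 2.718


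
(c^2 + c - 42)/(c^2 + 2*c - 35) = (c - 6)/(c - 5)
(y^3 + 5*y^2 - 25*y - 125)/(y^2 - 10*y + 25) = (y^2 + 10*y + 25)/(y - 5)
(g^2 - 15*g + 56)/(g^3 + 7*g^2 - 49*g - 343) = (g - 8)/(g^2 + 14*g + 49)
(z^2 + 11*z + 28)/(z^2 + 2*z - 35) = (z + 4)/(z - 5)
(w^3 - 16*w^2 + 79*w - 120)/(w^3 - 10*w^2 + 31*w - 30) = (w - 8)/(w - 2)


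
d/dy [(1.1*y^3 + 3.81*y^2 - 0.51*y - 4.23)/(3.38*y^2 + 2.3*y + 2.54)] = (3.718*y^4 + 5.06*y^3 + 18.8688*y^2 + 47.9496*y + 8.4336)/(11.4244*y^4 + 15.548*y^3 + 22.4604*y^2 + 11.684*y + 6.4516)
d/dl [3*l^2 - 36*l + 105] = 6*l - 36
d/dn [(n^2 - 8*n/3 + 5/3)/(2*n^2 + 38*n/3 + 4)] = (81*n^2 + 6*n - 143)/(2*(9*n^4 + 114*n^3 + 397*n^2 + 228*n + 36))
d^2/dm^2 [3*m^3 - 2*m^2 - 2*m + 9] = 18*m - 4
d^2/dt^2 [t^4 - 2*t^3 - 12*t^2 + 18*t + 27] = 12*t^2 - 12*t - 24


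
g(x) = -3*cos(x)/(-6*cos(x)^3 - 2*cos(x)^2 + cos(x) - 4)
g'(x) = -3*(-18*sin(x)*cos(x)^2 - 4*sin(x)*cos(x) + sin(x))*cos(x)/(-6*cos(x)^3 - 2*cos(x)^2 + cos(x) - 4)^2 + 3*sin(x)/(-6*cos(x)^3 - 2*cos(x)^2 + cos(x) - 4) = 24*(6*cos(x)^3 + cos(x)^2 - 2)*sin(x)/(-4*sin(x)^2 + 7*cos(x) + 3*cos(3*x) + 12)^2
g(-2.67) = -1.20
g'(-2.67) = 2.97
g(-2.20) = -0.44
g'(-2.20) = 0.85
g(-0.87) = 0.33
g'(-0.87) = -0.00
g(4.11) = -0.41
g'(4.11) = 0.81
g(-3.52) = -1.51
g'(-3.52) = -3.89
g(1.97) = -0.27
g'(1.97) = -0.65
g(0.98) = 0.33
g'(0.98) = -0.13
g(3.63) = -1.15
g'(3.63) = 2.82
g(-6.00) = 0.28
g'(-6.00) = 0.07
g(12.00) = 0.31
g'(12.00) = -0.11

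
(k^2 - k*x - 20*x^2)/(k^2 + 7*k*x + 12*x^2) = (k - 5*x)/(k + 3*x)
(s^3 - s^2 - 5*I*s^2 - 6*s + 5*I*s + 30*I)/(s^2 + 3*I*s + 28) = (s^3 - s^2*(1 + 5*I) + s*(-6 + 5*I) + 30*I)/(s^2 + 3*I*s + 28)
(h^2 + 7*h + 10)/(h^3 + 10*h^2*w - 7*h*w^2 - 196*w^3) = (h^2 + 7*h + 10)/(h^3 + 10*h^2*w - 7*h*w^2 - 196*w^3)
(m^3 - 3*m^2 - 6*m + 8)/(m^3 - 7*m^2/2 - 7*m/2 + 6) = 2*(m + 2)/(2*m + 3)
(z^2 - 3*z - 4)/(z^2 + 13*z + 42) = (z^2 - 3*z - 4)/(z^2 + 13*z + 42)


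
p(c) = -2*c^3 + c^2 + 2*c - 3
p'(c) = -6*c^2 + 2*c + 2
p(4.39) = -144.16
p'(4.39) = -104.85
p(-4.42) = 180.40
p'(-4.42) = -124.06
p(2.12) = -13.32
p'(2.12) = -20.73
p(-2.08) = 15.16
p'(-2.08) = -28.12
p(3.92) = -100.27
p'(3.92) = -82.36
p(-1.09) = -1.40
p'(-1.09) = -7.31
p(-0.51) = -3.49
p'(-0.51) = -0.58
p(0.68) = -1.81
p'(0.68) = 0.59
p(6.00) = -387.00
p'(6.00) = -202.00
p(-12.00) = 3573.00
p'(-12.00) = -886.00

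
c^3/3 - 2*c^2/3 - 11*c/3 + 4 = (c/3 + 1)*(c - 4)*(c - 1)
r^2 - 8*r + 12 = (r - 6)*(r - 2)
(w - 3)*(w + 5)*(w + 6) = w^3 + 8*w^2 - 3*w - 90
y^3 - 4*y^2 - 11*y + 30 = (y - 5)*(y - 2)*(y + 3)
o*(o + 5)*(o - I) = o^3 + 5*o^2 - I*o^2 - 5*I*o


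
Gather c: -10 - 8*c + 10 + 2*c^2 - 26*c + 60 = 2*c^2 - 34*c + 60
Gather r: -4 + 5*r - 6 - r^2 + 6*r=-r^2 + 11*r - 10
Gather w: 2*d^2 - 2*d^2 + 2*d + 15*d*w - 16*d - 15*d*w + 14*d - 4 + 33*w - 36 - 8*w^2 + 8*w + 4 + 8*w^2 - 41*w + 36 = 0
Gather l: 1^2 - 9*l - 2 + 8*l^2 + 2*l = 8*l^2 - 7*l - 1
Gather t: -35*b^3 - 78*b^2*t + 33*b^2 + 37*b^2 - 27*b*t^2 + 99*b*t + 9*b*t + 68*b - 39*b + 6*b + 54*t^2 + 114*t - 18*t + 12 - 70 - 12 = -35*b^3 + 70*b^2 + 35*b + t^2*(54 - 27*b) + t*(-78*b^2 + 108*b + 96) - 70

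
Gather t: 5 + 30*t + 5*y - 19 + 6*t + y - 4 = 36*t + 6*y - 18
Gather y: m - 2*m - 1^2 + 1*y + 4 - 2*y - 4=-m - y - 1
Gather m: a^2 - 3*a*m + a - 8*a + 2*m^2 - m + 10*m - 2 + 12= a^2 - 7*a + 2*m^2 + m*(9 - 3*a) + 10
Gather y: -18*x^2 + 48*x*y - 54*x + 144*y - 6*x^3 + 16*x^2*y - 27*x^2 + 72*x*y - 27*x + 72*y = -6*x^3 - 45*x^2 - 81*x + y*(16*x^2 + 120*x + 216)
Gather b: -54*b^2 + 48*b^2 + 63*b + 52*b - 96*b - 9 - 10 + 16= -6*b^2 + 19*b - 3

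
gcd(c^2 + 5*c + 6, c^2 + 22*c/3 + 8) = 1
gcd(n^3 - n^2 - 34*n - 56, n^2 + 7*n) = 1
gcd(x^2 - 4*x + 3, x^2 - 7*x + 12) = x - 3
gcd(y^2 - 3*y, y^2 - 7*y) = y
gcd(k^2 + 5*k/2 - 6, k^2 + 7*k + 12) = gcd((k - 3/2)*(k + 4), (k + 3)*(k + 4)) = k + 4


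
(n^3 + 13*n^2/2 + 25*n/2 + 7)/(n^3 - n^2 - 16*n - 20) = (2*n^2 + 9*n + 7)/(2*(n^2 - 3*n - 10))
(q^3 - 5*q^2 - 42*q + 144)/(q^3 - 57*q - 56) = (q^2 + 3*q - 18)/(q^2 + 8*q + 7)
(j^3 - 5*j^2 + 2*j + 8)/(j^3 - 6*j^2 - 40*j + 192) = (j^2 - j - 2)/(j^2 - 2*j - 48)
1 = 1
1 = 1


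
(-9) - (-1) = -8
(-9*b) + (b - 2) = -8*b - 2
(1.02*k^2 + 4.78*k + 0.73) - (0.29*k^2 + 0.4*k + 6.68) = 0.73*k^2 + 4.38*k - 5.95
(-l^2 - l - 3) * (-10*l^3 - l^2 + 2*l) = 10*l^5 + 11*l^4 + 29*l^3 + l^2 - 6*l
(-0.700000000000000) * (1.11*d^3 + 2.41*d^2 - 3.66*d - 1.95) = -0.777*d^3 - 1.687*d^2 + 2.562*d + 1.365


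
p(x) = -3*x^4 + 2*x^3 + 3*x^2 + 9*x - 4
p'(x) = -12*x^3 + 6*x^2 + 6*x + 9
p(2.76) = -88.34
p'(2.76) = -181.03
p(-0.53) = -8.46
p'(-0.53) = 9.29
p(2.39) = -35.93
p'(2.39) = -106.21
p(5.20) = -1788.35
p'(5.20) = -1484.86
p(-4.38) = -1258.05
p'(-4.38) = 1106.16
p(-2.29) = -115.40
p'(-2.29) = 170.83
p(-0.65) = -9.67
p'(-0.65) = 10.93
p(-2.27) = -112.02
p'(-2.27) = 166.66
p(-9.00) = -20983.00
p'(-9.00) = 9189.00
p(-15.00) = -158089.00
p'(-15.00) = 41769.00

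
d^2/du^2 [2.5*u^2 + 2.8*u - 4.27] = 5.00000000000000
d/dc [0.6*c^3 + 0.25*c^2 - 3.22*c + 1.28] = 1.8*c^2 + 0.5*c - 3.22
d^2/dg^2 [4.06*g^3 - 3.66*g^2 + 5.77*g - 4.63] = 24.36*g - 7.32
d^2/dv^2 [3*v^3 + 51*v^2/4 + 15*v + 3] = 18*v + 51/2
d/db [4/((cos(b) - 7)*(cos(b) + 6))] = 4*(-sin(b) + sin(2*b))/((cos(b) - 7)^2*(cos(b) + 6)^2)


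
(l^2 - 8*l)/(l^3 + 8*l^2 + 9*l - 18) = l*(l - 8)/(l^3 + 8*l^2 + 9*l - 18)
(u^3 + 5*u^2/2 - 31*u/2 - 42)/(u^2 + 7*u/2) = u - 1 - 12/u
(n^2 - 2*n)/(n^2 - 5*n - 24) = n*(2 - n)/(-n^2 + 5*n + 24)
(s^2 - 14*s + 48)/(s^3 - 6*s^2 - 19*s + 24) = (s - 6)/(s^2 + 2*s - 3)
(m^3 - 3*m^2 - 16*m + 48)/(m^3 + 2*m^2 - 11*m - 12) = (m - 4)/(m + 1)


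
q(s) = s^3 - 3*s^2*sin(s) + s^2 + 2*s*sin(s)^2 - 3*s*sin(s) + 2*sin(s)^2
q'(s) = -3*s^2*cos(s) + 3*s^2 + 4*s*sin(s)*cos(s) - 6*s*sin(s) - 3*s*cos(s) + 2*s + 2*sin(s)^2 + 4*sin(s)*cos(s) - 3*sin(s)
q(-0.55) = -0.01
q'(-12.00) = 91.51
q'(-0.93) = -0.07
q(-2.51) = -3.85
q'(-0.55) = 0.03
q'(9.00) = 468.83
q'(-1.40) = -0.32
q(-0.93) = -0.01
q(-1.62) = 0.15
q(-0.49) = -0.00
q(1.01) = -0.22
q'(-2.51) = 13.76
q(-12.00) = -1802.82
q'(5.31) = 57.09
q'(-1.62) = -0.06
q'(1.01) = -0.78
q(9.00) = 702.12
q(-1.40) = 0.09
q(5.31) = 269.64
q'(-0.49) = 0.03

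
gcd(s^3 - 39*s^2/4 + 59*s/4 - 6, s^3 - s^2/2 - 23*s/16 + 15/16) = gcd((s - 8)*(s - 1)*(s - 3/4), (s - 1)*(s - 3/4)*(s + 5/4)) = s^2 - 7*s/4 + 3/4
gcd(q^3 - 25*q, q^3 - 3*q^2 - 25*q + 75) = q^2 - 25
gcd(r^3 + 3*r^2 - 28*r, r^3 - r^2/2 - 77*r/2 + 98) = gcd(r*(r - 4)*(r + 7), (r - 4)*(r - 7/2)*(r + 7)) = r^2 + 3*r - 28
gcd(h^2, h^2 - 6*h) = h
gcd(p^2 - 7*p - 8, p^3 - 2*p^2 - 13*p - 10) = p + 1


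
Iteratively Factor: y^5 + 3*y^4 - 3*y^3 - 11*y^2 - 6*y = (y)*(y^4 + 3*y^3 - 3*y^2 - 11*y - 6) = y*(y - 2)*(y^3 + 5*y^2 + 7*y + 3) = y*(y - 2)*(y + 1)*(y^2 + 4*y + 3) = y*(y - 2)*(y + 1)*(y + 3)*(y + 1)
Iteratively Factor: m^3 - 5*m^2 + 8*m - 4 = (m - 2)*(m^2 - 3*m + 2) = (m - 2)*(m - 1)*(m - 2)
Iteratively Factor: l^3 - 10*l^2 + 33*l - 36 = (l - 3)*(l^2 - 7*l + 12) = (l - 4)*(l - 3)*(l - 3)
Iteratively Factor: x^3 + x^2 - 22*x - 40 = (x + 4)*(x^2 - 3*x - 10) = (x - 5)*(x + 4)*(x + 2)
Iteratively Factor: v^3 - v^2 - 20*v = (v)*(v^2 - v - 20) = v*(v + 4)*(v - 5)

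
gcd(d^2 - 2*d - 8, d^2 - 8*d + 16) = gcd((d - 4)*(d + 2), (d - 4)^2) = d - 4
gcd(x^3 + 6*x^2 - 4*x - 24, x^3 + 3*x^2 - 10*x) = x - 2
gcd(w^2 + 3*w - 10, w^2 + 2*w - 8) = w - 2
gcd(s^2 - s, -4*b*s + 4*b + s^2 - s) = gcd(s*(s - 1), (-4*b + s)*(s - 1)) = s - 1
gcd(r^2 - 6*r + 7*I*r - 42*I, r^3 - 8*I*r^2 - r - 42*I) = 1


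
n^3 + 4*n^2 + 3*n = n*(n + 1)*(n + 3)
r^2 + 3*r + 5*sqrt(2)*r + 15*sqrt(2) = (r + 3)*(r + 5*sqrt(2))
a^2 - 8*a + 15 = (a - 5)*(a - 3)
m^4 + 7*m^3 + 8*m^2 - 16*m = m*(m - 1)*(m + 4)^2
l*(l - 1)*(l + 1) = l^3 - l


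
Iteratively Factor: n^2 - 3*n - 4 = (n - 4)*(n + 1)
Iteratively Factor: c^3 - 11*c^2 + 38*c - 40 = (c - 5)*(c^2 - 6*c + 8) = (c - 5)*(c - 4)*(c - 2)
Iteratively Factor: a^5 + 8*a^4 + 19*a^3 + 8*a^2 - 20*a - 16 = (a - 1)*(a^4 + 9*a^3 + 28*a^2 + 36*a + 16) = (a - 1)*(a + 2)*(a^3 + 7*a^2 + 14*a + 8) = (a - 1)*(a + 2)*(a + 4)*(a^2 + 3*a + 2) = (a - 1)*(a + 1)*(a + 2)*(a + 4)*(a + 2)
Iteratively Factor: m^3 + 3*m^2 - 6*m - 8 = (m + 1)*(m^2 + 2*m - 8) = (m - 2)*(m + 1)*(m + 4)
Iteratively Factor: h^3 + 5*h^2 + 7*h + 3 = (h + 1)*(h^2 + 4*h + 3) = (h + 1)^2*(h + 3)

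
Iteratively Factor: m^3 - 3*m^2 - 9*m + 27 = (m - 3)*(m^2 - 9) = (m - 3)^2*(m + 3)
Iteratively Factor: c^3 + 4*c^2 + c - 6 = (c + 2)*(c^2 + 2*c - 3) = (c + 2)*(c + 3)*(c - 1)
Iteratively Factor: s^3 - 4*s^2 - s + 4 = (s + 1)*(s^2 - 5*s + 4) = (s - 1)*(s + 1)*(s - 4)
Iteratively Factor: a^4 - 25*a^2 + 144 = (a - 3)*(a^3 + 3*a^2 - 16*a - 48) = (a - 3)*(a + 3)*(a^2 - 16) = (a - 4)*(a - 3)*(a + 3)*(a + 4)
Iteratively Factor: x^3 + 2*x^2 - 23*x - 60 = (x + 4)*(x^2 - 2*x - 15) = (x + 3)*(x + 4)*(x - 5)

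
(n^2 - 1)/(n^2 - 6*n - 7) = (n - 1)/(n - 7)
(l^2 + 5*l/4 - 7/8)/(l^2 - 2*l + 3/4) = (4*l + 7)/(2*(2*l - 3))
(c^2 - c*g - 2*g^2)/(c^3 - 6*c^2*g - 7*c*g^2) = (c - 2*g)/(c*(c - 7*g))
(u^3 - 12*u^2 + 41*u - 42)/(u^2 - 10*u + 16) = (u^2 - 10*u + 21)/(u - 8)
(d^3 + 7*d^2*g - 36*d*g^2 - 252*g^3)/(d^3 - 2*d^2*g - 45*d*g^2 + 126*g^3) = (d + 6*g)/(d - 3*g)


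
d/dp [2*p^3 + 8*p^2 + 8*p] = 6*p^2 + 16*p + 8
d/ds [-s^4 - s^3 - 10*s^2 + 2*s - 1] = -4*s^3 - 3*s^2 - 20*s + 2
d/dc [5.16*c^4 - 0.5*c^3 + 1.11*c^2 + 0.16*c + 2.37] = 20.64*c^3 - 1.5*c^2 + 2.22*c + 0.16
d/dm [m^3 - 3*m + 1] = 3*m^2 - 3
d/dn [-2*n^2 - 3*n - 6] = -4*n - 3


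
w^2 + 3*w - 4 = (w - 1)*(w + 4)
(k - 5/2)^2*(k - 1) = k^3 - 6*k^2 + 45*k/4 - 25/4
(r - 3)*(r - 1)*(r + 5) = r^3 + r^2 - 17*r + 15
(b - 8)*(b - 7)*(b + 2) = b^3 - 13*b^2 + 26*b + 112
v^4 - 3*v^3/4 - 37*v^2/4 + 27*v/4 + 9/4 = (v - 3)*(v - 1)*(v + 1/4)*(v + 3)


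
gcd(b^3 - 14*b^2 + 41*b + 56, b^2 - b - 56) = b - 8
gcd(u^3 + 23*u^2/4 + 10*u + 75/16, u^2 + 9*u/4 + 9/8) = u + 3/4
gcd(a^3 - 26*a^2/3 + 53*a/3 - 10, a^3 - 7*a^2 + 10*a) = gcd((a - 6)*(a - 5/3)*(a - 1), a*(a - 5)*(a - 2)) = 1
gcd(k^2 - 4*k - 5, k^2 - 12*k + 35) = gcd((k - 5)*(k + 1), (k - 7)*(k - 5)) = k - 5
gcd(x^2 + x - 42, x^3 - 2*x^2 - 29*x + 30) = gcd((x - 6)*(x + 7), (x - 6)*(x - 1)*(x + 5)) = x - 6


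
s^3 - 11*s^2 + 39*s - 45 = (s - 5)*(s - 3)^2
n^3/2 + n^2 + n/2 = n*(n/2 + 1/2)*(n + 1)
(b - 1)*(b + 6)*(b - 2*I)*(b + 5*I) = b^4 + 5*b^3 + 3*I*b^3 + 4*b^2 + 15*I*b^2 + 50*b - 18*I*b - 60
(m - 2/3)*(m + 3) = m^2 + 7*m/3 - 2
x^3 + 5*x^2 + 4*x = x*(x + 1)*(x + 4)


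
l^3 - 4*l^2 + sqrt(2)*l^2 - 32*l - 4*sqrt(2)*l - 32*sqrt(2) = (l - 8)*(l + 4)*(l + sqrt(2))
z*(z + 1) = z^2 + z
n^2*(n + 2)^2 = n^4 + 4*n^3 + 4*n^2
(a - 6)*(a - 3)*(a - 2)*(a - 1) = a^4 - 12*a^3 + 47*a^2 - 72*a + 36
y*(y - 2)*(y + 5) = y^3 + 3*y^2 - 10*y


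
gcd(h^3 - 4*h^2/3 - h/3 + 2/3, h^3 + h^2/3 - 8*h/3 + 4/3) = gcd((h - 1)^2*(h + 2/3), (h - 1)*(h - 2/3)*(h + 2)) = h - 1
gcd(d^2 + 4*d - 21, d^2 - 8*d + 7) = 1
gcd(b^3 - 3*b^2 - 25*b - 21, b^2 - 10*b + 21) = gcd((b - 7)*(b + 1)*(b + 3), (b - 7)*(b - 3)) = b - 7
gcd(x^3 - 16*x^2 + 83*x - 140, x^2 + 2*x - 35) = x - 5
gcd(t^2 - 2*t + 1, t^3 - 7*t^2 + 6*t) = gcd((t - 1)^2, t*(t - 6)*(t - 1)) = t - 1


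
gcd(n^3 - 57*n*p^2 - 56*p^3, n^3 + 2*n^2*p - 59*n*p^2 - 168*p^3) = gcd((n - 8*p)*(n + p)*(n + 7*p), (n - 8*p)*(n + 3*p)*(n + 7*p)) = -n^2 + n*p + 56*p^2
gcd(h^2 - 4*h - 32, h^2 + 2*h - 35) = 1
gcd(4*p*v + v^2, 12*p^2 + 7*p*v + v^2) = 4*p + v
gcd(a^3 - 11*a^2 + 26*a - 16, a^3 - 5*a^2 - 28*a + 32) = a^2 - 9*a + 8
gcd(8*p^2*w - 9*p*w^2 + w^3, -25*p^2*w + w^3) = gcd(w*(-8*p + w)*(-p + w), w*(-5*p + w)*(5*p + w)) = w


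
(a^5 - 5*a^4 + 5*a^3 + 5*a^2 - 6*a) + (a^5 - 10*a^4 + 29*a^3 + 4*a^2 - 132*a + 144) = 2*a^5 - 15*a^4 + 34*a^3 + 9*a^2 - 138*a + 144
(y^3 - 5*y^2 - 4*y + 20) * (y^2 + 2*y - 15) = y^5 - 3*y^4 - 29*y^3 + 87*y^2 + 100*y - 300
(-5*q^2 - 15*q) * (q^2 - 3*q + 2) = -5*q^4 + 35*q^2 - 30*q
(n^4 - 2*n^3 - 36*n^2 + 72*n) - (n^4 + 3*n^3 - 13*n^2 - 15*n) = -5*n^3 - 23*n^2 + 87*n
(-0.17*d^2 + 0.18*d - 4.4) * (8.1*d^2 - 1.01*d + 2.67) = -1.377*d^4 + 1.6297*d^3 - 36.2757*d^2 + 4.9246*d - 11.748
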